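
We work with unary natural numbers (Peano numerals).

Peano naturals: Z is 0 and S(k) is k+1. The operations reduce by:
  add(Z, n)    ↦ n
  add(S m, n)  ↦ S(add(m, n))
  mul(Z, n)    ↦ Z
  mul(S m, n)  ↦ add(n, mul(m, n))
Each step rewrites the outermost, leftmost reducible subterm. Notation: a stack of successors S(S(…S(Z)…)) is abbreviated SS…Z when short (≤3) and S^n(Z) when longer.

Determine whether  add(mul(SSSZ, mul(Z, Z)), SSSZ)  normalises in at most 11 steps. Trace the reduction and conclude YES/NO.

Answer: YES — reaches normal form SSSZ in 11 ≤ 11 steps

Reduction:
  start: add(mul(SSSZ, mul(Z, Z)), SSSZ)
  [1] add(add(mul(Z, Z), mul(SSZ, mul(Z, Z))), SSSZ)
  [2] add(add(Z, mul(SSZ, mul(Z, Z))), SSSZ)
  [3] add(mul(SSZ, mul(Z, Z)), SSSZ)
  [4] add(add(mul(Z, Z), mul(SZ, mul(Z, Z))), SSSZ)
  [5] add(add(Z, mul(SZ, mul(Z, Z))), SSSZ)
  [6] add(mul(SZ, mul(Z, Z)), SSSZ)
  [7] add(add(mul(Z, Z), mul(Z, mul(Z, Z))), SSSZ)
  [8] add(add(Z, mul(Z, mul(Z, Z))), SSSZ)
  [9] add(mul(Z, mul(Z, Z)), SSSZ)
  [10] add(Z, SSSZ)
  [11] SSSZ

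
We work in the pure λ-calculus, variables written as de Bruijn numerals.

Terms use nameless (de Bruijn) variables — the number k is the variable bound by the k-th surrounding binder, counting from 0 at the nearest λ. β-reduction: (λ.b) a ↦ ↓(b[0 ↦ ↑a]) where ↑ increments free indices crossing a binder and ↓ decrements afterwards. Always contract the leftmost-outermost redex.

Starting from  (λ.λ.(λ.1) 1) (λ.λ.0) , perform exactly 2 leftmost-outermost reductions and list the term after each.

Answer: after 2 steps: λ.0

Derivation:
  start: (λ.λ.(λ.1) 1) (λ.λ.0)
  step 1: λ.(λ.1) (λ.λ.0)
  step 2: λ.0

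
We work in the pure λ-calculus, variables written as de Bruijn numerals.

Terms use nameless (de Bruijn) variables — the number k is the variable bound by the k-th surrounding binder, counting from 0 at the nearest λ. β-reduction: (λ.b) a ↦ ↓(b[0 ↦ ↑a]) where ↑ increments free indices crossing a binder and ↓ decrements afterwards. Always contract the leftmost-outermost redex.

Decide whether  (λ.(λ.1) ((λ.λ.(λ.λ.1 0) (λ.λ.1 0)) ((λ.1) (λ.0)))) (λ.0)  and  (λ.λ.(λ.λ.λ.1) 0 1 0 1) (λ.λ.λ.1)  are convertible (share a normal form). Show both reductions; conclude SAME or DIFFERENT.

Term A:
  start: (λ.(λ.1) ((λ.λ.(λ.λ.1 0) (λ.λ.1 0)) ((λ.1) (λ.0)))) (λ.0)
  [1] (λ.λ.0) ((λ.λ.(λ.λ.1 0) (λ.λ.1 0)) ((λ.λ.0) (λ.0)))
  [2] λ.0

Term B:
  start: (λ.λ.(λ.λ.λ.1) 0 1 0 1) (λ.λ.λ.1)
  [1] λ.(λ.λ.λ.1) 0 (λ.λ.λ.1) 0 (λ.λ.λ.1)
  [2] λ.(λ.λ.1) (λ.λ.λ.1) 0 (λ.λ.λ.1)
  [3] λ.(λ.λ.λ.λ.1) 0 (λ.λ.λ.1)
  [4] λ.(λ.λ.λ.1) (λ.λ.λ.1)
  [5] λ.λ.λ.1

Answer: DIFFERENT — A ⇓ λ.0, B ⇓ λ.λ.λ.1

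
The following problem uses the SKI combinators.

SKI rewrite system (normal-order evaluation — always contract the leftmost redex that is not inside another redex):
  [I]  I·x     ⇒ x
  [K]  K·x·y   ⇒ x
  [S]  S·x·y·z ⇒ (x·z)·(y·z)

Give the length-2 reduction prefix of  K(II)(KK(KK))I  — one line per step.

  start: K(II)(KK(KK))I
  →1  III
  →2  II

Answer: after 2 steps: II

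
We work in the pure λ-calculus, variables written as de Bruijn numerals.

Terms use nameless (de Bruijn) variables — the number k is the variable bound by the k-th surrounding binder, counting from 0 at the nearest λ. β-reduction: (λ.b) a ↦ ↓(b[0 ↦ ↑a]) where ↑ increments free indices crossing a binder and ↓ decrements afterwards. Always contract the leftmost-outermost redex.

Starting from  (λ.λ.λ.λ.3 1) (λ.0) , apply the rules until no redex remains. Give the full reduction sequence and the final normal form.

  start: (λ.λ.λ.λ.3 1) (λ.0)
  →1  λ.λ.λ.(λ.0) 1
  →2  λ.λ.λ.1

Answer: normal form = λ.λ.λ.1  (in 2 steps)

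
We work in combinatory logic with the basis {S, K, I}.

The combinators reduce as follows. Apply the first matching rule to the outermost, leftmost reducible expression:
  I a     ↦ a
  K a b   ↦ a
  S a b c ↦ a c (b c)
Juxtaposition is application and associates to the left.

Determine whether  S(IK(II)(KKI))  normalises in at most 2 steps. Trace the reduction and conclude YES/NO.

Answer: NO — after 2 steps the term is S(II), not yet normal

Working:
  start: S(IK(II)(KKI))
  step 1: S(K(II)(KKI))
  step 2: S(II)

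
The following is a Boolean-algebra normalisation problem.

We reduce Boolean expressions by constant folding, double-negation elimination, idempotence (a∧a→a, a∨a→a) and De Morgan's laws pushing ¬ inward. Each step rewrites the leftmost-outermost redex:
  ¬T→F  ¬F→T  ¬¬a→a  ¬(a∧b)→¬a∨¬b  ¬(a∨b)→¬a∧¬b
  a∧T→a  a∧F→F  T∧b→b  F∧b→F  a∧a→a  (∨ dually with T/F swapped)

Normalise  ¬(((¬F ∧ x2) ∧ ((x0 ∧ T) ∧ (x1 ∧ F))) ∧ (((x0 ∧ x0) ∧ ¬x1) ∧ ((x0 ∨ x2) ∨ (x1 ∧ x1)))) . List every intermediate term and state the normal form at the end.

  start: ¬(((¬F ∧ x2) ∧ ((x0 ∧ T) ∧ (x1 ∧ F))) ∧ (((x0 ∧ x0) ∧ ¬x1) ∧ ((x0 ∨ x2) ∨ (x1 ∧ x1))))
  step 1: ¬((¬F ∧ x2) ∧ ((x0 ∧ T) ∧ (x1 ∧ F))) ∨ ¬(((x0 ∧ x0) ∧ ¬x1) ∧ ((x0 ∨ x2) ∨ (x1 ∧ x1)))
  step 2: (¬(¬F ∧ x2) ∨ ¬((x0 ∧ T) ∧ (x1 ∧ F))) ∨ ¬(((x0 ∧ x0) ∧ ¬x1) ∧ ((x0 ∨ x2) ∨ (x1 ∧ x1)))
  step 3: ((¬¬F ∨ ¬x2) ∨ ¬((x0 ∧ T) ∧ (x1 ∧ F))) ∨ ¬(((x0 ∧ x0) ∧ ¬x1) ∧ ((x0 ∨ x2) ∨ (x1 ∧ x1)))
  step 4: ((F ∨ ¬x2) ∨ ¬((x0 ∧ T) ∧ (x1 ∧ F))) ∨ ¬(((x0 ∧ x0) ∧ ¬x1) ∧ ((x0 ∨ x2) ∨ (x1 ∧ x1)))
  step 5: (¬x2 ∨ ¬((x0 ∧ T) ∧ (x1 ∧ F))) ∨ ¬(((x0 ∧ x0) ∧ ¬x1) ∧ ((x0 ∨ x2) ∨ (x1 ∧ x1)))
  step 6: (¬x2 ∨ (¬(x0 ∧ T) ∨ ¬(x1 ∧ F))) ∨ ¬(((x0 ∧ x0) ∧ ¬x1) ∧ ((x0 ∨ x2) ∨ (x1 ∧ x1)))
  step 7: (¬x2 ∨ ((¬x0 ∨ ¬T) ∨ ¬(x1 ∧ F))) ∨ ¬(((x0 ∧ x0) ∧ ¬x1) ∧ ((x0 ∨ x2) ∨ (x1 ∧ x1)))
  step 8: (¬x2 ∨ ((¬x0 ∨ F) ∨ ¬(x1 ∧ F))) ∨ ¬(((x0 ∧ x0) ∧ ¬x1) ∧ ((x0 ∨ x2) ∨ (x1 ∧ x1)))
  step 9: (¬x2 ∨ (¬x0 ∨ ¬(x1 ∧ F))) ∨ ¬(((x0 ∧ x0) ∧ ¬x1) ∧ ((x0 ∨ x2) ∨ (x1 ∧ x1)))
  step 10: (¬x2 ∨ (¬x0 ∨ (¬x1 ∨ ¬F))) ∨ ¬(((x0 ∧ x0) ∧ ¬x1) ∧ ((x0 ∨ x2) ∨ (x1 ∧ x1)))
  step 11: (¬x2 ∨ (¬x0 ∨ (¬x1 ∨ T))) ∨ ¬(((x0 ∧ x0) ∧ ¬x1) ∧ ((x0 ∨ x2) ∨ (x1 ∧ x1)))
  step 12: (¬x2 ∨ (¬x0 ∨ T)) ∨ ¬(((x0 ∧ x0) ∧ ¬x1) ∧ ((x0 ∨ x2) ∨ (x1 ∧ x1)))
  step 13: (¬x2 ∨ T) ∨ ¬(((x0 ∧ x0) ∧ ¬x1) ∧ ((x0 ∨ x2) ∨ (x1 ∧ x1)))
  step 14: T ∨ ¬(((x0 ∧ x0) ∧ ¬x1) ∧ ((x0 ∨ x2) ∨ (x1 ∧ x1)))
  step 15: T

Answer: normal form = T  (in 15 steps)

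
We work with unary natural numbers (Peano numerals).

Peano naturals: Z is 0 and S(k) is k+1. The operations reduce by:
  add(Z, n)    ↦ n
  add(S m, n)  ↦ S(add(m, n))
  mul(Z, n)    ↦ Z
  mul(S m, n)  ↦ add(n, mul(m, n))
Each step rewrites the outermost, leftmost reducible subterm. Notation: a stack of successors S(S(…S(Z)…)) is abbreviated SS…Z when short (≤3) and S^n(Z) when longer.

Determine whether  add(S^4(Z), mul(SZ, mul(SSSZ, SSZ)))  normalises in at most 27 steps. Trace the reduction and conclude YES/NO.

  start: add(S^4(Z), mul(SZ, mul(SSSZ, SSZ)))
  →1  S(add(SSSZ, mul(SZ, mul(SSSZ, SSZ))))
  →2  S(S(add(SSZ, mul(SZ, mul(SSSZ, SSZ)))))
  →3  S(S(S(add(SZ, mul(SZ, mul(SSSZ, SSZ))))))
  →4  S(S(S(S(add(Z, mul(SZ, mul(SSSZ, SSZ)))))))
  →5  S(S(S(S(mul(SZ, mul(SSSZ, SSZ))))))
  →6  S(S(S(S(add(mul(SSSZ, SSZ), mul(Z, mul(SSSZ, SSZ)))))))
  →7  S(S(S(S(add(add(SSZ, mul(SSZ, SSZ)), mul(Z, mul(SSSZ, SSZ)))))))
  →8  S(S(S(S(add(S(add(SZ, mul(SSZ, SSZ))), mul(Z, mul(SSSZ, SSZ)))))))
  →9  S(S(S(S(S(add(add(SZ, mul(SSZ, SSZ)), mul(Z, mul(SSSZ, SSZ))))))))
  →10  S(S(S(S(S(add(S(add(Z, mul(SSZ, SSZ))), mul(Z, mul(SSSZ, SSZ))))))))
  →11  S(S(S(S(S(S(add(add(Z, mul(SSZ, SSZ)), mul(Z, mul(SSSZ, SSZ)))))))))
  →12  S(S(S(S(S(S(add(mul(SSZ, SSZ), mul(Z, mul(SSSZ, SSZ)))))))))
  →13  S(S(S(S(S(S(add(add(SSZ, mul(SZ, SSZ)), mul(Z, mul(SSSZ, SSZ)))))))))
  →14  S(S(S(S(S(S(add(S(add(SZ, mul(SZ, SSZ))), mul(Z, mul(SSSZ, SSZ)))))))))
  →15  S(S(S(S(S(S(S(add(add(SZ, mul(SZ, SSZ)), mul(Z, mul(SSSZ, SSZ))))))))))
  →16  S(S(S(S(S(S(S(add(S(add(Z, mul(SZ, SSZ))), mul(Z, mul(SSSZ, SSZ))))))))))
  →17  S(S(S(S(S(S(S(S(add(add(Z, mul(SZ, SSZ)), mul(Z, mul(SSSZ, SSZ)))))))))))
  →18  S(S(S(S(S(S(S(S(add(mul(SZ, SSZ), mul(Z, mul(SSSZ, SSZ)))))))))))
  →19  S(S(S(S(S(S(S(S(add(add(SSZ, mul(Z, SSZ)), mul(Z, mul(SSSZ, SSZ)))))))))))
  →20  S(S(S(S(S(S(S(S(add(S(add(SZ, mul(Z, SSZ))), mul(Z, mul(SSSZ, SSZ)))))))))))
  →21  S(S(S(S(S(S(S(S(S(add(add(SZ, mul(Z, SSZ)), mul(Z, mul(SSSZ, SSZ))))))))))))
  →22  S(S(S(S(S(S(S(S(S(add(S(add(Z, mul(Z, SSZ))), mul(Z, mul(SSSZ, SSZ))))))))))))
  →23  S(S(S(S(S(S(S(S(S(S(add(add(Z, mul(Z, SSZ)), mul(Z, mul(SSSZ, SSZ)))))))))))))
  →24  S(S(S(S(S(S(S(S(S(S(add(mul(Z, SSZ), mul(Z, mul(SSSZ, SSZ)))))))))))))
  →25  S(S(S(S(S(S(S(S(S(S(add(Z, mul(Z, mul(SSSZ, SSZ)))))))))))))
  →26  S(S(S(S(S(S(S(S(S(S(mul(Z, mul(SSSZ, SSZ))))))))))))
  →27  S^10(Z)

Answer: YES — reaches normal form S^10(Z) in 27 ≤ 27 steps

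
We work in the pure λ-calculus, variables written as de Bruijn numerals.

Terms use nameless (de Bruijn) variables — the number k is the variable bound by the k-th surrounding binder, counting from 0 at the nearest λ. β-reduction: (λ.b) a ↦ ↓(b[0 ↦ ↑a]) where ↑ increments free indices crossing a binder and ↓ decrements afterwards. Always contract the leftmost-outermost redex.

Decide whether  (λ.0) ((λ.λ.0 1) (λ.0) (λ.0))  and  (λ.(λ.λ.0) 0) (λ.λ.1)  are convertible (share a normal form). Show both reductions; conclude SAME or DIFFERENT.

Answer: SAME — A ⇓ λ.0, B ⇓ λ.0

Derivation:
Term A:
  start: (λ.0) ((λ.λ.0 1) (λ.0) (λ.0))
  step 1: (λ.λ.0 1) (λ.0) (λ.0)
  step 2: (λ.0 (λ.0)) (λ.0)
  step 3: (λ.0) (λ.0)
  step 4: λ.0

Term B:
  start: (λ.(λ.λ.0) 0) (λ.λ.1)
  step 1: (λ.λ.0) (λ.λ.1)
  step 2: λ.0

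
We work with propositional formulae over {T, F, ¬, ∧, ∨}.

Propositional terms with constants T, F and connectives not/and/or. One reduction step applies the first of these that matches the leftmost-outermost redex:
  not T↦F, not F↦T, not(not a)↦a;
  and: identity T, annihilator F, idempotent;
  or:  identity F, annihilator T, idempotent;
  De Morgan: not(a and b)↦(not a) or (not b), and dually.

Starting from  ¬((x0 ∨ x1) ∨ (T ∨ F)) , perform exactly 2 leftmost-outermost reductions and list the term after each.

Answer: after 2 steps: (¬x0 ∧ ¬x1) ∧ ¬(T ∨ F)

Working:
  start: ¬((x0 ∨ x1) ∨ (T ∨ F))
  →1  ¬(x0 ∨ x1) ∧ ¬(T ∨ F)
  →2  (¬x0 ∧ ¬x1) ∧ ¬(T ∨ F)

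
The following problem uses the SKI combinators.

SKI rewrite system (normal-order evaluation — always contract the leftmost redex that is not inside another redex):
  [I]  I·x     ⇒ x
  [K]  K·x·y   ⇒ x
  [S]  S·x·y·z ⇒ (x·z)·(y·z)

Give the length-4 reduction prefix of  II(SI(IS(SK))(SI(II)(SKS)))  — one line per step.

Answer: after 4 steps: SI(II)(SKS)(IS(SK)(SI(II)(SKS)))

Working:
  start: II(SI(IS(SK))(SI(II)(SKS)))
  step 1: I(SI(IS(SK))(SI(II)(SKS)))
  step 2: SI(IS(SK))(SI(II)(SKS))
  step 3: I(SI(II)(SKS))(IS(SK)(SI(II)(SKS)))
  step 4: SI(II)(SKS)(IS(SK)(SI(II)(SKS)))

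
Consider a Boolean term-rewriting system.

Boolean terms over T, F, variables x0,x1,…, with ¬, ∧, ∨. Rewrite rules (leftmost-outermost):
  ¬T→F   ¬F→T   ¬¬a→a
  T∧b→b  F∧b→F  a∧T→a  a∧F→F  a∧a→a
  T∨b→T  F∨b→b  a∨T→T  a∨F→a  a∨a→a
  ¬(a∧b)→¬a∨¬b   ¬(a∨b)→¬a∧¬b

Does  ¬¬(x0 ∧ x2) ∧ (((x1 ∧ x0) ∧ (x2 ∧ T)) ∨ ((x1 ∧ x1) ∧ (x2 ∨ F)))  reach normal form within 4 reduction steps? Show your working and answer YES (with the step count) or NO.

Answer: YES — reaches normal form (x0 ∧ x2) ∧ (((x1 ∧ x0) ∧ x2) ∨ (x1 ∧ x2)) in 4 ≤ 4 steps

Reduction:
  start: ¬¬(x0 ∧ x2) ∧ (((x1 ∧ x0) ∧ (x2 ∧ T)) ∨ ((x1 ∧ x1) ∧ (x2 ∨ F)))
  →1  (x0 ∧ x2) ∧ (((x1 ∧ x0) ∧ (x2 ∧ T)) ∨ ((x1 ∧ x1) ∧ (x2 ∨ F)))
  →2  (x0 ∧ x2) ∧ (((x1 ∧ x0) ∧ x2) ∨ ((x1 ∧ x1) ∧ (x2 ∨ F)))
  →3  (x0 ∧ x2) ∧ (((x1 ∧ x0) ∧ x2) ∨ (x1 ∧ (x2 ∨ F)))
  →4  (x0 ∧ x2) ∧ (((x1 ∧ x0) ∧ x2) ∨ (x1 ∧ x2))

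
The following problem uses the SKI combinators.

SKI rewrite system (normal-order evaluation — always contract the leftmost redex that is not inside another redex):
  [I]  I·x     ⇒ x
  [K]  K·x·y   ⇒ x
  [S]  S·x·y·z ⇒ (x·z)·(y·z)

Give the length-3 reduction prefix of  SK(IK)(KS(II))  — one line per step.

  start: SK(IK)(KS(II))
  →1  K(KS(II))(IK(KS(II)))
  →2  KS(II)
  →3  S

Answer: after 3 steps: S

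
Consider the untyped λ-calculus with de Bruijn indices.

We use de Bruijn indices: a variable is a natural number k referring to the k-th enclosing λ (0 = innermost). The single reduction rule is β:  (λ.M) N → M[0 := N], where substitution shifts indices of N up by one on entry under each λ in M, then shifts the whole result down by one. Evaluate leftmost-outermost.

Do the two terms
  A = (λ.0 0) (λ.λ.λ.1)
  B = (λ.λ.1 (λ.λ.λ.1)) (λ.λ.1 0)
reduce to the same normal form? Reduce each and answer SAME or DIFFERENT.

Term A:
  start: (λ.0 0) (λ.λ.λ.1)
  [1] (λ.λ.λ.1) (λ.λ.λ.1)
  [2] λ.λ.1

Term B:
  start: (λ.λ.1 (λ.λ.λ.1)) (λ.λ.1 0)
  [1] λ.(λ.λ.1 0) (λ.λ.λ.1)
  [2] λ.λ.(λ.λ.λ.1) 0
  [3] λ.λ.λ.λ.1

Answer: DIFFERENT — A ⇓ λ.λ.1, B ⇓ λ.λ.λ.λ.1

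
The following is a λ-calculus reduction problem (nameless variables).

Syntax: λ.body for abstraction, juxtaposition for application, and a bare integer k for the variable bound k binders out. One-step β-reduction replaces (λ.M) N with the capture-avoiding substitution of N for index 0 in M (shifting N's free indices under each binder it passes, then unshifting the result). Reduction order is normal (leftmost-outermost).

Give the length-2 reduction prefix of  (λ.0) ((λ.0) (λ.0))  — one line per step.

Answer: after 2 steps: λ.0

Working:
  start: (λ.0) ((λ.0) (λ.0))
  [1] (λ.0) (λ.0)
  [2] λ.0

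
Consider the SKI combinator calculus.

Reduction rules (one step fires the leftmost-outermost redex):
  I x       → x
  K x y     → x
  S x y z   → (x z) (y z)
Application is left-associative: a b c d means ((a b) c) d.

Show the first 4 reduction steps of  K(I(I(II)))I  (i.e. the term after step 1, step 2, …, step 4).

Answer: after 4 steps: I

Derivation:
  start: K(I(I(II)))I
  →1  I(I(II))
  →2  I(II)
  →3  II
  →4  I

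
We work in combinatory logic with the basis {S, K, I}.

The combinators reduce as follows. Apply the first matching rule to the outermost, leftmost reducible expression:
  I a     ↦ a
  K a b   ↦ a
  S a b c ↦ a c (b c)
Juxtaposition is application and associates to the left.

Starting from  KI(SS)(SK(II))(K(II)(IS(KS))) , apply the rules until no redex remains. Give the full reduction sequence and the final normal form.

  start: KI(SS)(SK(II))(K(II)(IS(KS)))
  [1] I(SK(II))(K(II)(IS(KS)))
  [2] SK(II)(K(II)(IS(KS)))
  [3] K(K(II)(IS(KS)))(II(K(II)(IS(KS))))
  [4] K(II)(IS(KS))
  [5] II
  [6] I

Answer: normal form = I  (in 6 steps)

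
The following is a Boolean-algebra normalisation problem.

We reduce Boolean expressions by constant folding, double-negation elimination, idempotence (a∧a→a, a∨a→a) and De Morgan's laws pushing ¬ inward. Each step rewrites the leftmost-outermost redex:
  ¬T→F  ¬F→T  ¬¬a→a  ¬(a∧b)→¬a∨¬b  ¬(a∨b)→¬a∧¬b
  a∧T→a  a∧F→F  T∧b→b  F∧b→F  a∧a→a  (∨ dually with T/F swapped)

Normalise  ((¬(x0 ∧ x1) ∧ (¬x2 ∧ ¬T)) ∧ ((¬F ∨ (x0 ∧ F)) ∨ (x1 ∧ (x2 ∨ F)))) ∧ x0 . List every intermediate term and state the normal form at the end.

Answer: normal form = F  (in 6 steps)

Reduction:
  start: ((¬(x0 ∧ x1) ∧ (¬x2 ∧ ¬T)) ∧ ((¬F ∨ (x0 ∧ F)) ∨ (x1 ∧ (x2 ∨ F)))) ∧ x0
  [1] (((¬x0 ∨ ¬x1) ∧ (¬x2 ∧ ¬T)) ∧ ((¬F ∨ (x0 ∧ F)) ∨ (x1 ∧ (x2 ∨ F)))) ∧ x0
  [2] (((¬x0 ∨ ¬x1) ∧ (¬x2 ∧ F)) ∧ ((¬F ∨ (x0 ∧ F)) ∨ (x1 ∧ (x2 ∨ F)))) ∧ x0
  [3] (((¬x0 ∨ ¬x1) ∧ F) ∧ ((¬F ∨ (x0 ∧ F)) ∨ (x1 ∧ (x2 ∨ F)))) ∧ x0
  [4] (F ∧ ((¬F ∨ (x0 ∧ F)) ∨ (x1 ∧ (x2 ∨ F)))) ∧ x0
  [5] F ∧ x0
  [6] F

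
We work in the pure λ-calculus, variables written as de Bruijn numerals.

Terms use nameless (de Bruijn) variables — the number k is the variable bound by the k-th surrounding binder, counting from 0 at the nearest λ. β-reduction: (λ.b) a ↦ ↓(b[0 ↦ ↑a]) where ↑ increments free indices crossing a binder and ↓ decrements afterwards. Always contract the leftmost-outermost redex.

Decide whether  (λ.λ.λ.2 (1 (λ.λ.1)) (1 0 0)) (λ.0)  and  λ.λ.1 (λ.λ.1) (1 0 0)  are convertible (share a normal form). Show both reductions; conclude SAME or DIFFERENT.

Answer: SAME — A ⇓ λ.λ.1 (λ.λ.1) (1 0 0), B ⇓ λ.λ.1 (λ.λ.1) (1 0 0)

Reduction:
Term A:
  start: (λ.λ.λ.2 (1 (λ.λ.1)) (1 0 0)) (λ.0)
  →1  λ.λ.(λ.0) (1 (λ.λ.1)) (1 0 0)
  →2  λ.λ.1 (λ.λ.1) (1 0 0)

Term B:
  start: λ.λ.1 (λ.λ.1) (1 0 0)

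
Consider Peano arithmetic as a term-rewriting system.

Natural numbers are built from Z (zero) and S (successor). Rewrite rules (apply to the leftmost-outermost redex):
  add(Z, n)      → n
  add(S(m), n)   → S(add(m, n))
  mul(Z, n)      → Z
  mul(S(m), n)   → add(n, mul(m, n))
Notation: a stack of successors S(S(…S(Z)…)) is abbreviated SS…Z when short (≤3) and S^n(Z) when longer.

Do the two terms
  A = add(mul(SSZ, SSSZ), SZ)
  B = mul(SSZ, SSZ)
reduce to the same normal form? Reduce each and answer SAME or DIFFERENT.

Answer: DIFFERENT — A ⇓ S^7(Z), B ⇓ S^4(Z)

Derivation:
Term A:
  start: add(mul(SSZ, SSSZ), SZ)
  [1] add(add(SSSZ, mul(SZ, SSSZ)), SZ)
  [2] add(S(add(SSZ, mul(SZ, SSSZ))), SZ)
  [3] S(add(add(SSZ, mul(SZ, SSSZ)), SZ))
  [4] S(add(S(add(SZ, mul(SZ, SSSZ))), SZ))
  [5] S(S(add(add(SZ, mul(SZ, SSSZ)), SZ)))
  [6] S(S(add(S(add(Z, mul(SZ, SSSZ))), SZ)))
  [7] S(S(S(add(add(Z, mul(SZ, SSSZ)), SZ))))
  [8] S(S(S(add(mul(SZ, SSSZ), SZ))))
  [9] S(S(S(add(add(SSSZ, mul(Z, SSSZ)), SZ))))
  [10] S(S(S(add(S(add(SSZ, mul(Z, SSSZ))), SZ))))
  [11] S(S(S(S(add(add(SSZ, mul(Z, SSSZ)), SZ)))))
  [12] S(S(S(S(add(S(add(SZ, mul(Z, SSSZ))), SZ)))))
  [13] S(S(S(S(S(add(add(SZ, mul(Z, SSSZ)), SZ))))))
  [14] S(S(S(S(S(add(S(add(Z, mul(Z, SSSZ))), SZ))))))
  [15] S(S(S(S(S(S(add(add(Z, mul(Z, SSSZ)), SZ)))))))
  [16] S(S(S(S(S(S(add(mul(Z, SSSZ), SZ)))))))
  [17] S(S(S(S(S(S(add(Z, SZ)))))))
  [18] S^7(Z)

Term B:
  start: mul(SSZ, SSZ)
  [1] add(SSZ, mul(SZ, SSZ))
  [2] S(add(SZ, mul(SZ, SSZ)))
  [3] S(S(add(Z, mul(SZ, SSZ))))
  [4] S(S(mul(SZ, SSZ)))
  [5] S(S(add(SSZ, mul(Z, SSZ))))
  [6] S(S(S(add(SZ, mul(Z, SSZ)))))
  [7] S(S(S(S(add(Z, mul(Z, SSZ))))))
  [8] S(S(S(S(mul(Z, SSZ)))))
  [9] S^4(Z)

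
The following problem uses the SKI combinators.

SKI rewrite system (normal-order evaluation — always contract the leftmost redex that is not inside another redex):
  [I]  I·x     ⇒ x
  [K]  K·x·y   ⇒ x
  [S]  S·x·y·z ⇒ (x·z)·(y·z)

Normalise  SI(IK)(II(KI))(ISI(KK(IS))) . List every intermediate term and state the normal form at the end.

  start: SI(IK)(II(KI))(ISI(KK(IS)))
  step 1: I(II(KI))(IK(II(KI)))(ISI(KK(IS)))
  step 2: II(KI)(IK(II(KI)))(ISI(KK(IS)))
  step 3: I(KI)(IK(II(KI)))(ISI(KK(IS)))
  step 4: KI(IK(II(KI)))(ISI(KK(IS)))
  step 5: I(ISI(KK(IS)))
  step 6: ISI(KK(IS))
  step 7: SI(KK(IS))
  step 8: SIK

Answer: normal form = SIK  (in 8 steps)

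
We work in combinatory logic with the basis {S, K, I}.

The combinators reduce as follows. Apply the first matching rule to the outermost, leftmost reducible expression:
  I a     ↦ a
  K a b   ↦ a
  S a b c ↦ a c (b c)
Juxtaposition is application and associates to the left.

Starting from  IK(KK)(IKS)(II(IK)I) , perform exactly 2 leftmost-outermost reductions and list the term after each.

Answer: after 2 steps: KK(II(IK)I)

Derivation:
  start: IK(KK)(IKS)(II(IK)I)
  step 1: K(KK)(IKS)(II(IK)I)
  step 2: KK(II(IK)I)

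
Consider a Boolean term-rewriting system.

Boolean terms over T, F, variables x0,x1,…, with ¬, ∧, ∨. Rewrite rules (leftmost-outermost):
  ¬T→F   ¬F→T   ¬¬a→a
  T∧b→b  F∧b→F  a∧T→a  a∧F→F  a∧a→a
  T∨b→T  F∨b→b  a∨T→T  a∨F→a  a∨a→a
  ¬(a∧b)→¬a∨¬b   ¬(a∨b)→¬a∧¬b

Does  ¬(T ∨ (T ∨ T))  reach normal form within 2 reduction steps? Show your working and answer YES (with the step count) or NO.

  start: ¬(T ∨ (T ∨ T))
  step 1: ¬T ∧ ¬(T ∨ T)
  step 2: F ∧ ¬(T ∨ T)

Answer: NO — after 2 steps the term is F ∧ ¬(T ∨ T), not yet normal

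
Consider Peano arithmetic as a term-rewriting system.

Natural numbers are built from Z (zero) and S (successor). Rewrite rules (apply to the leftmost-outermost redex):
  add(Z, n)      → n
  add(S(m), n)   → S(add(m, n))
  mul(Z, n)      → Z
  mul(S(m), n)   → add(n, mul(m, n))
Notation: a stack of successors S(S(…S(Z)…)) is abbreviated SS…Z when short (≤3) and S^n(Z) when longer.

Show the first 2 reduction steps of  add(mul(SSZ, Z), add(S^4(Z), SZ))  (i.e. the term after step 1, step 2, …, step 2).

Answer: after 2 steps: add(mul(SZ, Z), add(S^4(Z), SZ))

Derivation:
  start: add(mul(SSZ, Z), add(S^4(Z), SZ))
  step 1: add(add(Z, mul(SZ, Z)), add(S^4(Z), SZ))
  step 2: add(mul(SZ, Z), add(S^4(Z), SZ))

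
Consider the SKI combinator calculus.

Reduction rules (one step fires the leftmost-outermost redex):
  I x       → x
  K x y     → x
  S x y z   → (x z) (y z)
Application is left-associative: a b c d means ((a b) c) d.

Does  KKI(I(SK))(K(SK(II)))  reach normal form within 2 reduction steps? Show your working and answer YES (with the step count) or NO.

Answer: NO — after 2 steps the term is I(SK), not yet normal

Reduction:
  start: KKI(I(SK))(K(SK(II)))
  step 1: K(I(SK))(K(SK(II)))
  step 2: I(SK)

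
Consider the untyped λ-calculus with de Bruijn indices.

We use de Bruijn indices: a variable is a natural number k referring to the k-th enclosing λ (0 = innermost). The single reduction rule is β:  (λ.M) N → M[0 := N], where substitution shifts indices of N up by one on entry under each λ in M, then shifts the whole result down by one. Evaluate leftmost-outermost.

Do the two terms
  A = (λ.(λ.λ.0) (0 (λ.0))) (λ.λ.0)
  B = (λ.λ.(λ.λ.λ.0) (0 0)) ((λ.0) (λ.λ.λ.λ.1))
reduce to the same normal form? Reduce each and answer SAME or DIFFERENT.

Term A:
  start: (λ.(λ.λ.0) (0 (λ.0))) (λ.λ.0)
  [1] (λ.λ.0) ((λ.λ.0) (λ.0))
  [2] λ.0

Term B:
  start: (λ.λ.(λ.λ.λ.0) (0 0)) ((λ.0) (λ.λ.λ.λ.1))
  [1] λ.(λ.λ.λ.0) (0 0)
  [2] λ.λ.λ.0

Answer: DIFFERENT — A ⇓ λ.0, B ⇓ λ.λ.λ.0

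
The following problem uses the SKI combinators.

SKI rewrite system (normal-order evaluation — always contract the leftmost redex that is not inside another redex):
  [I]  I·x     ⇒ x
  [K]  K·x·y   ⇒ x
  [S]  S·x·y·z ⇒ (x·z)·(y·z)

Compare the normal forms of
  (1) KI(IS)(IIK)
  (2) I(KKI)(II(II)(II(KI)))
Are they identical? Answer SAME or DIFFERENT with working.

Term A:
  start: KI(IS)(IIK)
  [1] I(IIK)
  [2] IIK
  [3] IK
  [4] K

Term B:
  start: I(KKI)(II(II)(II(KI)))
  [1] KKI(II(II)(II(KI)))
  [2] K(II(II)(II(KI)))
  [3] K(I(II)(II(KI)))
  [4] K(II(II(KI)))
  [5] K(I(II(KI)))
  [6] K(II(KI))
  [7] K(I(KI))
  [8] K(KI)

Answer: DIFFERENT — A ⇓ K, B ⇓ K(KI)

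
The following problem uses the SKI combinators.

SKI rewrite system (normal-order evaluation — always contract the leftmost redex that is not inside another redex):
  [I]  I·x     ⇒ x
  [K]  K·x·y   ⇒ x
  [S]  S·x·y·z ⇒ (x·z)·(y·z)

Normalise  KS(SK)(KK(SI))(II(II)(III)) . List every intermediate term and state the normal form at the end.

  start: KS(SK)(KK(SI))(II(II)(III))
  →1  S(KK(SI))(II(II)(III))
  →2  SK(II(II)(III))
  →3  SK(I(II)(III))
  →4  SK(II(III))
  →5  SK(I(III))
  →6  SK(III)
  →7  SK(II)
  →8  SKI

Answer: normal form = SKI  (in 8 steps)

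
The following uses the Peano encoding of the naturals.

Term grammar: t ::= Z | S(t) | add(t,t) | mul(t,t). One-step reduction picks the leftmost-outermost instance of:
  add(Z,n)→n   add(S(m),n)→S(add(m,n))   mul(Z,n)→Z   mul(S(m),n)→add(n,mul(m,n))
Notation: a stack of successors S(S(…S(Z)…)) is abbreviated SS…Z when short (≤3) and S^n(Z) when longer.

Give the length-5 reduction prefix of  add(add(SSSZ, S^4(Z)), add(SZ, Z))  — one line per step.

  start: add(add(SSSZ, S^4(Z)), add(SZ, Z))
  step 1: add(S(add(SSZ, S^4(Z))), add(SZ, Z))
  step 2: S(add(add(SSZ, S^4(Z)), add(SZ, Z)))
  step 3: S(add(S(add(SZ, S^4(Z))), add(SZ, Z)))
  step 4: S(S(add(add(SZ, S^4(Z)), add(SZ, Z))))
  step 5: S(S(add(S(add(Z, S^4(Z))), add(SZ, Z))))

Answer: after 5 steps: S(S(add(S(add(Z, S^4(Z))), add(SZ, Z))))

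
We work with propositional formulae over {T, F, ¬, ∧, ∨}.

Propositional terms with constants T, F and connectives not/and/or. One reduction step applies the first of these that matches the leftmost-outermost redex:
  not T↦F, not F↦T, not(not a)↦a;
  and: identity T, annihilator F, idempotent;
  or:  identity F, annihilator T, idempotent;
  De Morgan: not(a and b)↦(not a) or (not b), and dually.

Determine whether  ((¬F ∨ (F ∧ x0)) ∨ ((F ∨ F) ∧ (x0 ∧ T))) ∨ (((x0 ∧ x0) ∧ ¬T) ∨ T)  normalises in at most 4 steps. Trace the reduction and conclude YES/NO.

  start: ((¬F ∨ (F ∧ x0)) ∨ ((F ∨ F) ∧ (x0 ∧ T))) ∨ (((x0 ∧ x0) ∧ ¬T) ∨ T)
  step 1: ((T ∨ (F ∧ x0)) ∨ ((F ∨ F) ∧ (x0 ∧ T))) ∨ (((x0 ∧ x0) ∧ ¬T) ∨ T)
  step 2: (T ∨ ((F ∨ F) ∧ (x0 ∧ T))) ∨ (((x0 ∧ x0) ∧ ¬T) ∨ T)
  step 3: T ∨ (((x0 ∧ x0) ∧ ¬T) ∨ T)
  step 4: T

Answer: YES — reaches normal form T in 4 ≤ 4 steps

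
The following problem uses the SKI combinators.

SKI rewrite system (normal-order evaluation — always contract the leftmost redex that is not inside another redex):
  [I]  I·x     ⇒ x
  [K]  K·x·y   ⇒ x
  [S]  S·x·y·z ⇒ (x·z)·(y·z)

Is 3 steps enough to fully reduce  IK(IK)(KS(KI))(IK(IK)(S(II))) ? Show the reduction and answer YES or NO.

  start: IK(IK)(KS(KI))(IK(IK)(S(II)))
  [1] K(IK)(KS(KI))(IK(IK)(S(II)))
  [2] IK(IK(IK)(S(II)))
  [3] K(IK(IK)(S(II)))

Answer: NO — after 3 steps the term is K(IK(IK)(S(II))), not yet normal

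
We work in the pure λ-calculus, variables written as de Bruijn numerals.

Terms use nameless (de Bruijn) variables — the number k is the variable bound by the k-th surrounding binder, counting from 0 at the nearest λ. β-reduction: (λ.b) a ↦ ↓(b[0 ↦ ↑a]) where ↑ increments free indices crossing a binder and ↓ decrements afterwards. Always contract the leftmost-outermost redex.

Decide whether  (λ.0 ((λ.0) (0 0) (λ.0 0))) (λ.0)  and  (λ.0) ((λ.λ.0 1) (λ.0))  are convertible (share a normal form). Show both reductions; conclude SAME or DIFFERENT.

Answer: DIFFERENT — A ⇓ λ.0 0, B ⇓ λ.0 (λ.0)

Working:
Term A:
  start: (λ.0 ((λ.0) (0 0) (λ.0 0))) (λ.0)
  →1  (λ.0) ((λ.0) ((λ.0) (λ.0)) (λ.0 0))
  →2  (λ.0) ((λ.0) (λ.0)) (λ.0 0)
  →3  (λ.0) (λ.0) (λ.0 0)
  →4  (λ.0) (λ.0 0)
  →5  λ.0 0

Term B:
  start: (λ.0) ((λ.λ.0 1) (λ.0))
  →1  (λ.λ.0 1) (λ.0)
  →2  λ.0 (λ.0)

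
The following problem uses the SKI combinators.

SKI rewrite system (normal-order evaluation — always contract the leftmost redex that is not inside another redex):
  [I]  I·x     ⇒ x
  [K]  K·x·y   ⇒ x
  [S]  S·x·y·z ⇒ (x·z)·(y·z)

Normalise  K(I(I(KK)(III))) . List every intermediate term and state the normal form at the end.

Answer: normal form = KK  (in 3 steps)

Reduction:
  start: K(I(I(KK)(III)))
  [1] K(I(KK)(III))
  [2] K(KK(III))
  [3] KK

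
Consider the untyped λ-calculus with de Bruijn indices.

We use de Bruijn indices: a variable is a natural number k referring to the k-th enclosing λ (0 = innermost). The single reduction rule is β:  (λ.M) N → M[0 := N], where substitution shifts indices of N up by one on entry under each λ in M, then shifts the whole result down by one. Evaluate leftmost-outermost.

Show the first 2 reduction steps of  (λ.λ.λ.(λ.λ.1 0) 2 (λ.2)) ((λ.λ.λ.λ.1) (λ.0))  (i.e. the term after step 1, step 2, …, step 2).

Answer: after 2 steps: λ.λ.(λ.(λ.λ.λ.λ.1) (λ.0) 0) (λ.2)

Derivation:
  start: (λ.λ.λ.(λ.λ.1 0) 2 (λ.2)) ((λ.λ.λ.λ.1) (λ.0))
  step 1: λ.λ.(λ.λ.1 0) ((λ.λ.λ.λ.1) (λ.0)) (λ.2)
  step 2: λ.λ.(λ.(λ.λ.λ.λ.1) (λ.0) 0) (λ.2)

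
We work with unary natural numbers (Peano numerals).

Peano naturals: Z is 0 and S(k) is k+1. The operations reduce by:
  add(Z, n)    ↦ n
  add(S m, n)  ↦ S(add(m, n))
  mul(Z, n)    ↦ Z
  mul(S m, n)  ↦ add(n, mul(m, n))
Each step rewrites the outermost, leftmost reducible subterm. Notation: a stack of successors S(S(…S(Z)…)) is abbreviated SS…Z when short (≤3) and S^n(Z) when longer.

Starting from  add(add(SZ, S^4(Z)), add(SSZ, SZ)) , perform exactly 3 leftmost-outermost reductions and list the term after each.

Answer: after 3 steps: S(add(S^4(Z), add(SSZ, SZ)))

Derivation:
  start: add(add(SZ, S^4(Z)), add(SSZ, SZ))
  step 1: add(S(add(Z, S^4(Z))), add(SSZ, SZ))
  step 2: S(add(add(Z, S^4(Z)), add(SSZ, SZ)))
  step 3: S(add(S^4(Z), add(SSZ, SZ)))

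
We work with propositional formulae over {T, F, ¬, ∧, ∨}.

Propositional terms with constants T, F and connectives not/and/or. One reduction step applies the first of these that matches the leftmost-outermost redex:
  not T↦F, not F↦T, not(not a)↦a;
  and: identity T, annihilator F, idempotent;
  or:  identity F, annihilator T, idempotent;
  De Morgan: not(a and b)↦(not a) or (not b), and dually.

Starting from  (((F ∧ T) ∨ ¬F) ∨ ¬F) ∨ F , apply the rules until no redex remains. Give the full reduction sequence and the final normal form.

Answer: normal form = T  (in 5 steps)

Working:
  start: (((F ∧ T) ∨ ¬F) ∨ ¬F) ∨ F
  →1  ((F ∧ T) ∨ ¬F) ∨ ¬F
  →2  (F ∨ ¬F) ∨ ¬F
  →3  ¬F ∨ ¬F
  →4  ¬F
  →5  T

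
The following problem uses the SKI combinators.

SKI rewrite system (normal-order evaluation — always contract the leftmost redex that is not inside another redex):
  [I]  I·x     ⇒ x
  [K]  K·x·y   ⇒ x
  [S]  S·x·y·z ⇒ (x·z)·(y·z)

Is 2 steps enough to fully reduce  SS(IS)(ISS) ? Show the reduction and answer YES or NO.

Answer: NO — after 2 steps the term is S(SS)(IS(ISS)), not yet normal

Working:
  start: SS(IS)(ISS)
  →1  S(ISS)(IS(ISS))
  →2  S(SS)(IS(ISS))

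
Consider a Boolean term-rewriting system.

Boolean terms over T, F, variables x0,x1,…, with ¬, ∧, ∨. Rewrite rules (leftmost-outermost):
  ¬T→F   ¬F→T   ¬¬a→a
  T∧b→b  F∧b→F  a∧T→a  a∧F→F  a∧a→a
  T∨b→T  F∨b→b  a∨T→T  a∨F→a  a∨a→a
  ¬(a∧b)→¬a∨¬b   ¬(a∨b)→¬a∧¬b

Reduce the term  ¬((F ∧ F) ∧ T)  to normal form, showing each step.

Answer: normal form = T  (in 5 steps)

Working:
  start: ¬((F ∧ F) ∧ T)
  [1] ¬(F ∧ F) ∨ ¬T
  [2] (¬F ∨ ¬F) ∨ ¬T
  [3] ¬F ∨ ¬T
  [4] T ∨ ¬T
  [5] T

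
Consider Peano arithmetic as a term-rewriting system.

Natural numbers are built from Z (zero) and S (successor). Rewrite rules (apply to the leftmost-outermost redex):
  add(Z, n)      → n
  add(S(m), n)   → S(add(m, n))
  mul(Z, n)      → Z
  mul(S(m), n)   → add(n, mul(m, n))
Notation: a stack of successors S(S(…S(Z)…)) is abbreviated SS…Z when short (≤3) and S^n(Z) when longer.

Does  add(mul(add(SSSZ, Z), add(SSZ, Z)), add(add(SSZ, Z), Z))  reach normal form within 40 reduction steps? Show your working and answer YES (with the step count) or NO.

Answer: YES — reaches normal form S^8(Z) in 39 ≤ 40 steps

Derivation:
  start: add(mul(add(SSSZ, Z), add(SSZ, Z)), add(add(SSZ, Z), Z))
  →1  add(mul(S(add(SSZ, Z)), add(SSZ, Z)), add(add(SSZ, Z), Z))
  →2  add(add(add(SSZ, Z), mul(add(SSZ, Z), add(SSZ, Z))), add(add(SSZ, Z), Z))
  →3  add(add(S(add(SZ, Z)), mul(add(SSZ, Z), add(SSZ, Z))), add(add(SSZ, Z), Z))
  →4  add(S(add(add(SZ, Z), mul(add(SSZ, Z), add(SSZ, Z)))), add(add(SSZ, Z), Z))
  →5  S(add(add(add(SZ, Z), mul(add(SSZ, Z), add(SSZ, Z))), add(add(SSZ, Z), Z)))
  →6  S(add(add(S(add(Z, Z)), mul(add(SSZ, Z), add(SSZ, Z))), add(add(SSZ, Z), Z)))
  →7  S(add(S(add(add(Z, Z), mul(add(SSZ, Z), add(SSZ, Z)))), add(add(SSZ, Z), Z)))
  →8  S(S(add(add(add(Z, Z), mul(add(SSZ, Z), add(SSZ, Z))), add(add(SSZ, Z), Z))))
  →9  S(S(add(add(Z, mul(add(SSZ, Z), add(SSZ, Z))), add(add(SSZ, Z), Z))))
  →10  S(S(add(mul(add(SSZ, Z), add(SSZ, Z)), add(add(SSZ, Z), Z))))
  →11  S(S(add(mul(S(add(SZ, Z)), add(SSZ, Z)), add(add(SSZ, Z), Z))))
  →12  S(S(add(add(add(SSZ, Z), mul(add(SZ, Z), add(SSZ, Z))), add(add(SSZ, Z), Z))))
  →13  S(S(add(add(S(add(SZ, Z)), mul(add(SZ, Z), add(SSZ, Z))), add(add(SSZ, Z), Z))))
  →14  S(S(add(S(add(add(SZ, Z), mul(add(SZ, Z), add(SSZ, Z)))), add(add(SSZ, Z), Z))))
  →15  S(S(S(add(add(add(SZ, Z), mul(add(SZ, Z), add(SSZ, Z))), add(add(SSZ, Z), Z)))))
  →16  S(S(S(add(add(S(add(Z, Z)), mul(add(SZ, Z), add(SSZ, Z))), add(add(SSZ, Z), Z)))))
  →17  S(S(S(add(S(add(add(Z, Z), mul(add(SZ, Z), add(SSZ, Z)))), add(add(SSZ, Z), Z)))))
  →18  S(S(S(S(add(add(add(Z, Z), mul(add(SZ, Z), add(SSZ, Z))), add(add(SSZ, Z), Z))))))
  →19  S(S(S(S(add(add(Z, mul(add(SZ, Z), add(SSZ, Z))), add(add(SSZ, Z), Z))))))
  →20  S(S(S(S(add(mul(add(SZ, Z), add(SSZ, Z)), add(add(SSZ, Z), Z))))))
  →21  S(S(S(S(add(mul(S(add(Z, Z)), add(SSZ, Z)), add(add(SSZ, Z), Z))))))
  →22  S(S(S(S(add(add(add(SSZ, Z), mul(add(Z, Z), add(SSZ, Z))), add(add(SSZ, Z), Z))))))
  →23  S(S(S(S(add(add(S(add(SZ, Z)), mul(add(Z, Z), add(SSZ, Z))), add(add(SSZ, Z), Z))))))
  →24  S(S(S(S(add(S(add(add(SZ, Z), mul(add(Z, Z), add(SSZ, Z)))), add(add(SSZ, Z), Z))))))
  →25  S(S(S(S(S(add(add(add(SZ, Z), mul(add(Z, Z), add(SSZ, Z))), add(add(SSZ, Z), Z)))))))
  →26  S(S(S(S(S(add(add(S(add(Z, Z)), mul(add(Z, Z), add(SSZ, Z))), add(add(SSZ, Z), Z)))))))
  →27  S(S(S(S(S(add(S(add(add(Z, Z), mul(add(Z, Z), add(SSZ, Z)))), add(add(SSZ, Z), Z)))))))
  →28  S(S(S(S(S(S(add(add(add(Z, Z), mul(add(Z, Z), add(SSZ, Z))), add(add(SSZ, Z), Z))))))))
  →29  S(S(S(S(S(S(add(add(Z, mul(add(Z, Z), add(SSZ, Z))), add(add(SSZ, Z), Z))))))))
  →30  S(S(S(S(S(S(add(mul(add(Z, Z), add(SSZ, Z)), add(add(SSZ, Z), Z))))))))
  →31  S(S(S(S(S(S(add(mul(Z, add(SSZ, Z)), add(add(SSZ, Z), Z))))))))
  →32  S(S(S(S(S(S(add(Z, add(add(SSZ, Z), Z))))))))
  →33  S(S(S(S(S(S(add(add(SSZ, Z), Z)))))))
  →34  S(S(S(S(S(S(add(S(add(SZ, Z)), Z)))))))
  →35  S(S(S(S(S(S(S(add(add(SZ, Z), Z))))))))
  →36  S(S(S(S(S(S(S(add(S(add(Z, Z)), Z))))))))
  →37  S(S(S(S(S(S(S(S(add(add(Z, Z), Z)))))))))
  →38  S(S(S(S(S(S(S(S(add(Z, Z)))))))))
  →39  S^8(Z)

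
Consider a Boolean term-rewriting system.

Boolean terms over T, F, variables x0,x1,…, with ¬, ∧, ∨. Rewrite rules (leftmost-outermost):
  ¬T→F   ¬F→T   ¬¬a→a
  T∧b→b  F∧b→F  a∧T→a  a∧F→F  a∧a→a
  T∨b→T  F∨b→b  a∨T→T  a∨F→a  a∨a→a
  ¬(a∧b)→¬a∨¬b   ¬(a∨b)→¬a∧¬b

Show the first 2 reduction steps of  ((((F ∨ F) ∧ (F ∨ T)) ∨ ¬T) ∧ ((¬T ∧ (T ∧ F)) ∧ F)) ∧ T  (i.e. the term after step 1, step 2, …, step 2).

Answer: after 2 steps: ((F ∧ (F ∨ T)) ∨ ¬T) ∧ ((¬T ∧ (T ∧ F)) ∧ F)

Derivation:
  start: ((((F ∨ F) ∧ (F ∨ T)) ∨ ¬T) ∧ ((¬T ∧ (T ∧ F)) ∧ F)) ∧ T
  →1  (((F ∨ F) ∧ (F ∨ T)) ∨ ¬T) ∧ ((¬T ∧ (T ∧ F)) ∧ F)
  →2  ((F ∧ (F ∨ T)) ∨ ¬T) ∧ ((¬T ∧ (T ∧ F)) ∧ F)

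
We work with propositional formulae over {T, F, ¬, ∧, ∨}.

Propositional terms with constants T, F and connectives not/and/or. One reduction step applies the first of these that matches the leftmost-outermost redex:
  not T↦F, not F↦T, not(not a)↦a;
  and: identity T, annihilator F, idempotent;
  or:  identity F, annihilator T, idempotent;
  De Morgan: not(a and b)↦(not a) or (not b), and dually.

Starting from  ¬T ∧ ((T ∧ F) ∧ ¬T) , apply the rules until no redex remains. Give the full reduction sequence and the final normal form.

Answer: normal form = F  (in 2 steps)

Derivation:
  start: ¬T ∧ ((T ∧ F) ∧ ¬T)
  [1] F ∧ ((T ∧ F) ∧ ¬T)
  [2] F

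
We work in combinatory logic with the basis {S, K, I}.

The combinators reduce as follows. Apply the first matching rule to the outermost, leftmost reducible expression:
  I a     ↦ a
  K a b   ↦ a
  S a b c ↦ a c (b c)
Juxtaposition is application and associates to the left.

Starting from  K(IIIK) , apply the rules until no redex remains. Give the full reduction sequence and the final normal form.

Answer: normal form = KK  (in 3 steps)

Working:
  start: K(IIIK)
  →1  K(IIK)
  →2  K(IK)
  →3  KK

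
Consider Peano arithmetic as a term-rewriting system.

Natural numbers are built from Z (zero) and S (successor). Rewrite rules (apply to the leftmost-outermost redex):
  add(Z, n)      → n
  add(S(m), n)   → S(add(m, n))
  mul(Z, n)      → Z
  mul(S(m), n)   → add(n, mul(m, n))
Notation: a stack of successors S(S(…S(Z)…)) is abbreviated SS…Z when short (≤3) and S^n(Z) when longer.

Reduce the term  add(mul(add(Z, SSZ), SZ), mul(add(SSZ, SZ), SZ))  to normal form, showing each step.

  start: add(mul(add(Z, SSZ), SZ), mul(add(SSZ, SZ), SZ))
  [1] add(mul(SSZ, SZ), mul(add(SSZ, SZ), SZ))
  [2] add(add(SZ, mul(SZ, SZ)), mul(add(SSZ, SZ), SZ))
  [3] add(S(add(Z, mul(SZ, SZ))), mul(add(SSZ, SZ), SZ))
  [4] S(add(add(Z, mul(SZ, SZ)), mul(add(SSZ, SZ), SZ)))
  [5] S(add(mul(SZ, SZ), mul(add(SSZ, SZ), SZ)))
  [6] S(add(add(SZ, mul(Z, SZ)), mul(add(SSZ, SZ), SZ)))
  [7] S(add(S(add(Z, mul(Z, SZ))), mul(add(SSZ, SZ), SZ)))
  [8] S(S(add(add(Z, mul(Z, SZ)), mul(add(SSZ, SZ), SZ))))
  [9] S(S(add(mul(Z, SZ), mul(add(SSZ, SZ), SZ))))
  [10] S(S(add(Z, mul(add(SSZ, SZ), SZ))))
  [11] S(S(mul(add(SSZ, SZ), SZ)))
  [12] S(S(mul(S(add(SZ, SZ)), SZ)))
  [13] S(S(add(SZ, mul(add(SZ, SZ), SZ))))
  [14] S(S(S(add(Z, mul(add(SZ, SZ), SZ)))))
  [15] S(S(S(mul(add(SZ, SZ), SZ))))
  [16] S(S(S(mul(S(add(Z, SZ)), SZ))))
  [17] S(S(S(add(SZ, mul(add(Z, SZ), SZ)))))
  [18] S(S(S(S(add(Z, mul(add(Z, SZ), SZ))))))
  [19] S(S(S(S(mul(add(Z, SZ), SZ)))))
  [20] S(S(S(S(mul(SZ, SZ)))))
  [21] S(S(S(S(add(SZ, mul(Z, SZ))))))
  [22] S(S(S(S(S(add(Z, mul(Z, SZ)))))))
  [23] S(S(S(S(S(mul(Z, SZ))))))
  [24] S^5(Z)

Answer: normal form = S^5(Z)  (in 24 steps)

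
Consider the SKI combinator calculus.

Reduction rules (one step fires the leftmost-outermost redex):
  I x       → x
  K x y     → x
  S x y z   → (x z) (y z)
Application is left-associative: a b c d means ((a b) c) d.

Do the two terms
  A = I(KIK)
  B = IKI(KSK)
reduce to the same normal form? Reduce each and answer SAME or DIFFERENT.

Term A:
  start: I(KIK)
  [1] KIK
  [2] I

Term B:
  start: IKI(KSK)
  [1] KI(KSK)
  [2] I

Answer: SAME — A ⇓ I, B ⇓ I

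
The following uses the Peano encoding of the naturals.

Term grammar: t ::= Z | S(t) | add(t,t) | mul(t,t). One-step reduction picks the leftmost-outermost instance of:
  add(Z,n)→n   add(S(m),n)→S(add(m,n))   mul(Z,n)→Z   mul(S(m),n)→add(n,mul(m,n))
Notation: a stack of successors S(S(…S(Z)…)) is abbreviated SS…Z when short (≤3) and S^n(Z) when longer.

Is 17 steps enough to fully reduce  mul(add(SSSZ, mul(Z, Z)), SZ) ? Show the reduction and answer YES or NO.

  start: mul(add(SSSZ, mul(Z, Z)), SZ)
  →1  mul(S(add(SSZ, mul(Z, Z))), SZ)
  →2  add(SZ, mul(add(SSZ, mul(Z, Z)), SZ))
  →3  S(add(Z, mul(add(SSZ, mul(Z, Z)), SZ)))
  →4  S(mul(add(SSZ, mul(Z, Z)), SZ))
  →5  S(mul(S(add(SZ, mul(Z, Z))), SZ))
  →6  S(add(SZ, mul(add(SZ, mul(Z, Z)), SZ)))
  →7  S(S(add(Z, mul(add(SZ, mul(Z, Z)), SZ))))
  →8  S(S(mul(add(SZ, mul(Z, Z)), SZ)))
  →9  S(S(mul(S(add(Z, mul(Z, Z))), SZ)))
  →10  S(S(add(SZ, mul(add(Z, mul(Z, Z)), SZ))))
  →11  S(S(S(add(Z, mul(add(Z, mul(Z, Z)), SZ)))))
  →12  S(S(S(mul(add(Z, mul(Z, Z)), SZ))))
  →13  S(S(S(mul(mul(Z, Z), SZ))))
  →14  S(S(S(mul(Z, SZ))))
  →15  SSSZ

Answer: YES — reaches normal form SSSZ in 15 ≤ 17 steps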